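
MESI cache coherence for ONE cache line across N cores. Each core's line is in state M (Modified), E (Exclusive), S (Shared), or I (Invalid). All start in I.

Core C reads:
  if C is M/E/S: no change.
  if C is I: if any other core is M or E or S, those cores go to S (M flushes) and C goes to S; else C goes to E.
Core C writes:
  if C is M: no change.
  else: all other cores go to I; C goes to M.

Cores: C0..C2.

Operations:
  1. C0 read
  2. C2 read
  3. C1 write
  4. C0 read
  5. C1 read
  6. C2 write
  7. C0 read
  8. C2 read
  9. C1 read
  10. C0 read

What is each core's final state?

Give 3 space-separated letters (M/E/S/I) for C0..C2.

Op 1: C0 read [C0 read from I: no other sharers -> C0=E (exclusive)] -> [E,I,I]
Op 2: C2 read [C2 read from I: others=['C0=E'] -> C2=S, others downsized to S] -> [S,I,S]
Op 3: C1 write [C1 write: invalidate ['C0=S', 'C2=S'] -> C1=M] -> [I,M,I]
Op 4: C0 read [C0 read from I: others=['C1=M'] -> C0=S, others downsized to S] -> [S,S,I]
Op 5: C1 read [C1 read: already in S, no change] -> [S,S,I]
Op 6: C2 write [C2 write: invalidate ['C0=S', 'C1=S'] -> C2=M] -> [I,I,M]
Op 7: C0 read [C0 read from I: others=['C2=M'] -> C0=S, others downsized to S] -> [S,I,S]
Op 8: C2 read [C2 read: already in S, no change] -> [S,I,S]
Op 9: C1 read [C1 read from I: others=['C0=S', 'C2=S'] -> C1=S, others downsized to S] -> [S,S,S]
Op 10: C0 read [C0 read: already in S, no change] -> [S,S,S]

Answer: S S S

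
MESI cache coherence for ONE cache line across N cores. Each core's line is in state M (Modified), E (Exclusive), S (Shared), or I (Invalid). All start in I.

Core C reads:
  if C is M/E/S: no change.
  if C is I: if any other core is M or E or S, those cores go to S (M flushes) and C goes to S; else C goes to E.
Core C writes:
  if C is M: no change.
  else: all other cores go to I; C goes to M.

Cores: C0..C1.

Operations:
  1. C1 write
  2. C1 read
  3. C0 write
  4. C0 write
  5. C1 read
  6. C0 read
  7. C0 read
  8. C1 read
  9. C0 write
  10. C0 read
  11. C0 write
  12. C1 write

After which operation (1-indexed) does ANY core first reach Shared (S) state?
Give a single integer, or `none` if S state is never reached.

Answer: 5

Derivation:
Op 1: C1 write [C1 write: invalidate none -> C1=M] -> [I,M]
Op 2: C1 read [C1 read: already in M, no change] -> [I,M]
Op 3: C0 write [C0 write: invalidate ['C1=M'] -> C0=M] -> [M,I]
Op 4: C0 write [C0 write: already M (modified), no change] -> [M,I]
Op 5: C1 read [C1 read from I: others=['C0=M'] -> C1=S, others downsized to S] -> [S,S]
  -> First S state at op 5; remaining ops need not be traced.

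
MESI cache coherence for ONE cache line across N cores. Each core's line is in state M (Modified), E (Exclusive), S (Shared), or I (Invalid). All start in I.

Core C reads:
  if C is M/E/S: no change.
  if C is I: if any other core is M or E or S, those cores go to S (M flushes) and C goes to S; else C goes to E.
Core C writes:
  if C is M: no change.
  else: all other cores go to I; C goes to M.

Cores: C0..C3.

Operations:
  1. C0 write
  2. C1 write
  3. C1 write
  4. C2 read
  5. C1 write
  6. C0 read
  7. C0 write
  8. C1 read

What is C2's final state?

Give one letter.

Op 1: C0 write [C0 write: invalidate none -> C0=M] -> [M,I,I,I]
Op 2: C1 write [C1 write: invalidate ['C0=M'] -> C1=M] -> [I,M,I,I]
Op 3: C1 write [C1 write: already M (modified), no change] -> [I,M,I,I]
Op 4: C2 read [C2 read from I: others=['C1=M'] -> C2=S, others downsized to S] -> [I,S,S,I]
Op 5: C1 write [C1 write: invalidate ['C2=S'] -> C1=M] -> [I,M,I,I]
Op 6: C0 read [C0 read from I: others=['C1=M'] -> C0=S, others downsized to S] -> [S,S,I,I]
Op 7: C0 write [C0 write: invalidate ['C1=S'] -> C0=M] -> [M,I,I,I]
Op 8: C1 read [C1 read from I: others=['C0=M'] -> C1=S, others downsized to S] -> [S,S,I,I]

Answer: I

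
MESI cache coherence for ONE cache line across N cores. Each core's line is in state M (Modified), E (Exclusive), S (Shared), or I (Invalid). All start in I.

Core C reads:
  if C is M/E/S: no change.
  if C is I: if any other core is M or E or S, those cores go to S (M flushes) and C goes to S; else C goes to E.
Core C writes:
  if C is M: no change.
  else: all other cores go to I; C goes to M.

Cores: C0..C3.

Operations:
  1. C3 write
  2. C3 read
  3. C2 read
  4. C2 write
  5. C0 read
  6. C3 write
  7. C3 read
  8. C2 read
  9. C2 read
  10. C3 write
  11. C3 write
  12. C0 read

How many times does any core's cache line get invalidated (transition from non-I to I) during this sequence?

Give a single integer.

Op 1: C3 write [C3 write: invalidate none -> C3=M] -> [I,I,I,M] (invalidations this op: 0; running total: 0)
Op 2: C3 read [C3 read: already in M, no change] -> [I,I,I,M] (invalidations this op: 0; running total: 0)
Op 3: C2 read [C2 read from I: others=['C3=M'] -> C2=S, others downsized to S] -> [I,I,S,S] (invalidations this op: 0; running total: 0)
Op 4: C2 write [C2 write: invalidate ['C3=S'] -> C2=M] -> [I,I,M,I] (invalidations this op: 1; running total: 1)
Op 5: C0 read [C0 read from I: others=['C2=M'] -> C0=S, others downsized to S] -> [S,I,S,I] (invalidations this op: 0; running total: 1)
Op 6: C3 write [C3 write: invalidate ['C0=S', 'C2=S'] -> C3=M] -> [I,I,I,M] (invalidations this op: 2; running total: 3)
Op 7: C3 read [C3 read: already in M, no change] -> [I,I,I,M] (invalidations this op: 0; running total: 3)
Op 8: C2 read [C2 read from I: others=['C3=M'] -> C2=S, others downsized to S] -> [I,I,S,S] (invalidations this op: 0; running total: 3)
Op 9: C2 read [C2 read: already in S, no change] -> [I,I,S,S] (invalidations this op: 0; running total: 3)
Op 10: C3 write [C3 write: invalidate ['C2=S'] -> C3=M] -> [I,I,I,M] (invalidations this op: 1; running total: 4)
Op 11: C3 write [C3 write: already M (modified), no change] -> [I,I,I,M] (invalidations this op: 0; running total: 4)
Op 12: C0 read [C0 read from I: others=['C3=M'] -> C0=S, others downsized to S] -> [S,I,I,S] (invalidations this op: 0; running total: 4)

Answer: 4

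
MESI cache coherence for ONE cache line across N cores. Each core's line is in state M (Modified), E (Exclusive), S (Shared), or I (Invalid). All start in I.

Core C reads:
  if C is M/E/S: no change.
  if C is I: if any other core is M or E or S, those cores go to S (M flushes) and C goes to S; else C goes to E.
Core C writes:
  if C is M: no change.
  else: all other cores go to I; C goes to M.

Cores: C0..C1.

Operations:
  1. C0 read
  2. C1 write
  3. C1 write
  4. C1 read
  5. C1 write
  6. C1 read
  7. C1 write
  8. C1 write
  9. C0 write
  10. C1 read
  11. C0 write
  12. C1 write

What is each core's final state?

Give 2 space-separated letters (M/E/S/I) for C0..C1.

Op 1: C0 read [C0 read from I: no other sharers -> C0=E (exclusive)] -> [E,I]
Op 2: C1 write [C1 write: invalidate ['C0=E'] -> C1=M] -> [I,M]
Op 3: C1 write [C1 write: already M (modified), no change] -> [I,M]
Op 4: C1 read [C1 read: already in M, no change] -> [I,M]
Op 5: C1 write [C1 write: already M (modified), no change] -> [I,M]
Op 6: C1 read [C1 read: already in M, no change] -> [I,M]
Op 7: C1 write [C1 write: already M (modified), no change] -> [I,M]
Op 8: C1 write [C1 write: already M (modified), no change] -> [I,M]
Op 9: C0 write [C0 write: invalidate ['C1=M'] -> C0=M] -> [M,I]
Op 10: C1 read [C1 read from I: others=['C0=M'] -> C1=S, others downsized to S] -> [S,S]
Op 11: C0 write [C0 write: invalidate ['C1=S'] -> C0=M] -> [M,I]
Op 12: C1 write [C1 write: invalidate ['C0=M'] -> C1=M] -> [I,M]

Answer: I M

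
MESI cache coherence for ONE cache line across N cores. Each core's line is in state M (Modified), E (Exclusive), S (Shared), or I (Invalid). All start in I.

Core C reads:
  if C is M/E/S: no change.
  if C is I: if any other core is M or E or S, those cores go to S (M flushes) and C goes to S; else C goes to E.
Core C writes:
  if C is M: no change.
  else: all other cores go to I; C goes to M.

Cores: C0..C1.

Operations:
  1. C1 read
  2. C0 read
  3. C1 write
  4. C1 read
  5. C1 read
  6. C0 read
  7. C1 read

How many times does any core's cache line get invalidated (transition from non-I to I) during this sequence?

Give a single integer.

Op 1: C1 read [C1 read from I: no other sharers -> C1=E (exclusive)] -> [I,E] (invalidations this op: 0; running total: 0)
Op 2: C0 read [C0 read from I: others=['C1=E'] -> C0=S, others downsized to S] -> [S,S] (invalidations this op: 0; running total: 0)
Op 3: C1 write [C1 write: invalidate ['C0=S'] -> C1=M] -> [I,M] (invalidations this op: 1; running total: 1)
Op 4: C1 read [C1 read: already in M, no change] -> [I,M] (invalidations this op: 0; running total: 1)
Op 5: C1 read [C1 read: already in M, no change] -> [I,M] (invalidations this op: 0; running total: 1)
Op 6: C0 read [C0 read from I: others=['C1=M'] -> C0=S, others downsized to S] -> [S,S] (invalidations this op: 0; running total: 1)
Op 7: C1 read [C1 read: already in S, no change] -> [S,S] (invalidations this op: 0; running total: 1)

Answer: 1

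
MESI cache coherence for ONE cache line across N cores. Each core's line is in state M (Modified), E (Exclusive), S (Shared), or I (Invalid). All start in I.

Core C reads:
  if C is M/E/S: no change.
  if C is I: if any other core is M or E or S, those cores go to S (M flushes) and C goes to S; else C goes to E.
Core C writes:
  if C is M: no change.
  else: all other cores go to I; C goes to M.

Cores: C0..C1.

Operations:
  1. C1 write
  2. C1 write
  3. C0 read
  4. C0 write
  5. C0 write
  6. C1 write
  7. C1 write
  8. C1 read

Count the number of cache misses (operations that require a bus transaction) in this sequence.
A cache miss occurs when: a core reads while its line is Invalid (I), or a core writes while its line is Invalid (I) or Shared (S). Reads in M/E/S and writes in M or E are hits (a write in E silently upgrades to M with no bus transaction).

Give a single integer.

Answer: 4

Derivation:
Op 1: C1 write [C1 write: invalidate none -> C1=M] -> [I,M] [MISS #1: write from I]
Op 2: C1 write [C1 write: already M (modified), no change] -> [I,M] [hit: write from M]
Op 3: C0 read [C0 read from I: others=['C1=M'] -> C0=S, others downsized to S] -> [S,S] [MISS #2: read from I]
Op 4: C0 write [C0 write: invalidate ['C1=S'] -> C0=M] -> [M,I] [MISS #3: write from S]
Op 5: C0 write [C0 write: already M (modified), no change] -> [M,I] [hit: write from M]
Op 6: C1 write [C1 write: invalidate ['C0=M'] -> C1=M] -> [I,M] [MISS #4: write from I]
Op 7: C1 write [C1 write: already M (modified), no change] -> [I,M] [hit: write from M]
Op 8: C1 read [C1 read: already in M, no change] -> [I,M] [hit: read from M]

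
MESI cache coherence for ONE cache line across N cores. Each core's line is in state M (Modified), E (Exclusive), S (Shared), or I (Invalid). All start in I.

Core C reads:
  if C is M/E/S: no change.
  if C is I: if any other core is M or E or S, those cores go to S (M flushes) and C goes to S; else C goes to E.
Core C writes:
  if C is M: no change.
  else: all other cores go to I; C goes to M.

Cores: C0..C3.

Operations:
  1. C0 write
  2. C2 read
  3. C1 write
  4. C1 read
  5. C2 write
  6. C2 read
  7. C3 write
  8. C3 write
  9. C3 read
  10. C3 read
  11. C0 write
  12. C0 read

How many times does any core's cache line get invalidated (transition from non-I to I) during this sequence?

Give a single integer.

Op 1: C0 write [C0 write: invalidate none -> C0=M] -> [M,I,I,I] (invalidations this op: 0; running total: 0)
Op 2: C2 read [C2 read from I: others=['C0=M'] -> C2=S, others downsized to S] -> [S,I,S,I] (invalidations this op: 0; running total: 0)
Op 3: C1 write [C1 write: invalidate ['C0=S', 'C2=S'] -> C1=M] -> [I,M,I,I] (invalidations this op: 2; running total: 2)
Op 4: C1 read [C1 read: already in M, no change] -> [I,M,I,I] (invalidations this op: 0; running total: 2)
Op 5: C2 write [C2 write: invalidate ['C1=M'] -> C2=M] -> [I,I,M,I] (invalidations this op: 1; running total: 3)
Op 6: C2 read [C2 read: already in M, no change] -> [I,I,M,I] (invalidations this op: 0; running total: 3)
Op 7: C3 write [C3 write: invalidate ['C2=M'] -> C3=M] -> [I,I,I,M] (invalidations this op: 1; running total: 4)
Op 8: C3 write [C3 write: already M (modified), no change] -> [I,I,I,M] (invalidations this op: 0; running total: 4)
Op 9: C3 read [C3 read: already in M, no change] -> [I,I,I,M] (invalidations this op: 0; running total: 4)
Op 10: C3 read [C3 read: already in M, no change] -> [I,I,I,M] (invalidations this op: 0; running total: 4)
Op 11: C0 write [C0 write: invalidate ['C3=M'] -> C0=M] -> [M,I,I,I] (invalidations this op: 1; running total: 5)
Op 12: C0 read [C0 read: already in M, no change] -> [M,I,I,I] (invalidations this op: 0; running total: 5)

Answer: 5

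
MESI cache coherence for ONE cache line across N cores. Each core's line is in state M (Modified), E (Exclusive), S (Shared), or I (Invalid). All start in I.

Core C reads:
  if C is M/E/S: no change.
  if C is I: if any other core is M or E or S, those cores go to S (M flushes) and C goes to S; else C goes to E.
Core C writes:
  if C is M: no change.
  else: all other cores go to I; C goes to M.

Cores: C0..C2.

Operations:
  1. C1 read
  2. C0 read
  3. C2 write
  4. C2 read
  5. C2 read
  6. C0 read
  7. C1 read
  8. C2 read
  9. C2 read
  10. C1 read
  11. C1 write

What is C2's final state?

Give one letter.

Op 1: C1 read [C1 read from I: no other sharers -> C1=E (exclusive)] -> [I,E,I]
Op 2: C0 read [C0 read from I: others=['C1=E'] -> C0=S, others downsized to S] -> [S,S,I]
Op 3: C2 write [C2 write: invalidate ['C0=S', 'C1=S'] -> C2=M] -> [I,I,M]
Op 4: C2 read [C2 read: already in M, no change] -> [I,I,M]
Op 5: C2 read [C2 read: already in M, no change] -> [I,I,M]
Op 6: C0 read [C0 read from I: others=['C2=M'] -> C0=S, others downsized to S] -> [S,I,S]
Op 7: C1 read [C1 read from I: others=['C0=S', 'C2=S'] -> C1=S, others downsized to S] -> [S,S,S]
Op 8: C2 read [C2 read: already in S, no change] -> [S,S,S]
Op 9: C2 read [C2 read: already in S, no change] -> [S,S,S]
Op 10: C1 read [C1 read: already in S, no change] -> [S,S,S]
Op 11: C1 write [C1 write: invalidate ['C0=S', 'C2=S'] -> C1=M] -> [I,M,I]

Answer: I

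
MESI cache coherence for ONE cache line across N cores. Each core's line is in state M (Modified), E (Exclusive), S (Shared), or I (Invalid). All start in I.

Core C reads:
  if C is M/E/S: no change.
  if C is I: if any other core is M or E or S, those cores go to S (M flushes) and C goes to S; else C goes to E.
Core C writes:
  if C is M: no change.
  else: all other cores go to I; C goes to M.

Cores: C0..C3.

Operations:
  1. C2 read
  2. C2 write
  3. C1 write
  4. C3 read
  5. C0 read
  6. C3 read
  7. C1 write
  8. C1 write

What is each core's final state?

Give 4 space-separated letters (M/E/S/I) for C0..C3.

Answer: I M I I

Derivation:
Op 1: C2 read [C2 read from I: no other sharers -> C2=E (exclusive)] -> [I,I,E,I]
Op 2: C2 write [C2 write: invalidate none -> C2=M] -> [I,I,M,I]
Op 3: C1 write [C1 write: invalidate ['C2=M'] -> C1=M] -> [I,M,I,I]
Op 4: C3 read [C3 read from I: others=['C1=M'] -> C3=S, others downsized to S] -> [I,S,I,S]
Op 5: C0 read [C0 read from I: others=['C1=S', 'C3=S'] -> C0=S, others downsized to S] -> [S,S,I,S]
Op 6: C3 read [C3 read: already in S, no change] -> [S,S,I,S]
Op 7: C1 write [C1 write: invalidate ['C0=S', 'C3=S'] -> C1=M] -> [I,M,I,I]
Op 8: C1 write [C1 write: already M (modified), no change] -> [I,M,I,I]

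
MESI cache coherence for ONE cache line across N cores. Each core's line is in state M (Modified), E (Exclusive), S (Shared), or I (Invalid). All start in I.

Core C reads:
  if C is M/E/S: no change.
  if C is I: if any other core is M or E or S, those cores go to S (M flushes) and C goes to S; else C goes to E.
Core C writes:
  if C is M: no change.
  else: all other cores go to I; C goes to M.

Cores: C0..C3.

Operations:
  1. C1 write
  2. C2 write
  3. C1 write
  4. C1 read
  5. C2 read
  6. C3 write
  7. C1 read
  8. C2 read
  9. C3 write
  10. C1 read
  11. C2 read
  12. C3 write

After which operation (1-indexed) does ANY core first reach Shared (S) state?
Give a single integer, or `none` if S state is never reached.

Op 1: C1 write [C1 write: invalidate none -> C1=M] -> [I,M,I,I]
Op 2: C2 write [C2 write: invalidate ['C1=M'] -> C2=M] -> [I,I,M,I]
Op 3: C1 write [C1 write: invalidate ['C2=M'] -> C1=M] -> [I,M,I,I]
Op 4: C1 read [C1 read: already in M, no change] -> [I,M,I,I]
Op 5: C2 read [C2 read from I: others=['C1=M'] -> C2=S, others downsized to S] -> [I,S,S,I]
  -> First S state at op 5; remaining ops need not be traced.

Answer: 5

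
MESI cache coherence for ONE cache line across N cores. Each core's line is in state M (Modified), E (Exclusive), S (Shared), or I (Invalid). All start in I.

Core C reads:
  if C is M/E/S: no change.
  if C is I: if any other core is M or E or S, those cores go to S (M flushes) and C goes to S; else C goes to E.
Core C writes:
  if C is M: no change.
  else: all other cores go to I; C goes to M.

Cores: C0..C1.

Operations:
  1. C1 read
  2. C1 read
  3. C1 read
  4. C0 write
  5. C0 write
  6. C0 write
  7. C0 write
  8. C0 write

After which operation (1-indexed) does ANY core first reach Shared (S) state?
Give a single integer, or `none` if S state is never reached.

Answer: none

Derivation:
Op 1: C1 read [C1 read from I: no other sharers -> C1=E (exclusive)] -> [I,E]
Op 2: C1 read [C1 read: already in E, no change] -> [I,E]
Op 3: C1 read [C1 read: already in E, no change] -> [I,E]
Op 4: C0 write [C0 write: invalidate ['C1=E'] -> C0=M] -> [M,I]
Op 5: C0 write [C0 write: already M (modified), no change] -> [M,I]
Op 6: C0 write [C0 write: already M (modified), no change] -> [M,I]
Op 7: C0 write [C0 write: already M (modified), no change] -> [M,I]
Op 8: C0 write [C0 write: already M (modified), no change] -> [M,I]
S state never reached in this sequence.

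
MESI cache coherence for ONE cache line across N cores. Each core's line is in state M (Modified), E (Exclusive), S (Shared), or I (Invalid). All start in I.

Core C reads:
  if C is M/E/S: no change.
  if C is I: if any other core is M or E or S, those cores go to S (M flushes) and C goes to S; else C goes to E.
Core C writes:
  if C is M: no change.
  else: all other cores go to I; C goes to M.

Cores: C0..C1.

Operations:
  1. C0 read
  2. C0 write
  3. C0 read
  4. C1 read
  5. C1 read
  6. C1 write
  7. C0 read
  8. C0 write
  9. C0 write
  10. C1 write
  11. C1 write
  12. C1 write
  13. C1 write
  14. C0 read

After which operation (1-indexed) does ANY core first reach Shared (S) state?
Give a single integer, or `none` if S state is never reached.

Op 1: C0 read [C0 read from I: no other sharers -> C0=E (exclusive)] -> [E,I]
Op 2: C0 write [C0 write: invalidate none -> C0=M] -> [M,I]
Op 3: C0 read [C0 read: already in M, no change] -> [M,I]
Op 4: C1 read [C1 read from I: others=['C0=M'] -> C1=S, others downsized to S] -> [S,S]
  -> First S state at op 4; remaining ops need not be traced.

Answer: 4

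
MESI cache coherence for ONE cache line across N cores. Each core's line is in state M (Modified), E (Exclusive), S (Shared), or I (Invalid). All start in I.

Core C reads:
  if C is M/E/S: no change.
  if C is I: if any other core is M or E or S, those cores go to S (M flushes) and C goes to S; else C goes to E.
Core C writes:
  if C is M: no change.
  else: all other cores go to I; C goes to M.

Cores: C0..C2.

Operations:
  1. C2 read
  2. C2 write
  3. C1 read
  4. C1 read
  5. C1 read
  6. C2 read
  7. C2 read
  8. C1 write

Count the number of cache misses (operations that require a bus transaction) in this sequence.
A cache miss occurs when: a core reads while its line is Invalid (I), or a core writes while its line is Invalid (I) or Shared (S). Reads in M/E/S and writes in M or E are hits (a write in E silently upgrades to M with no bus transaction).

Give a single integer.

Answer: 3

Derivation:
Op 1: C2 read [C2 read from I: no other sharers -> C2=E (exclusive)] -> [I,I,E] [MISS #1: read from I]
Op 2: C2 write [C2 write: invalidate none -> C2=M] -> [I,I,M] [hit: write from E is a silent E->M upgrade, no bus transaction]
Op 3: C1 read [C1 read from I: others=['C2=M'] -> C1=S, others downsized to S] -> [I,S,S] [MISS #2: read from I]
Op 4: C1 read [C1 read: already in S, no change] -> [I,S,S] [hit: read from S]
Op 5: C1 read [C1 read: already in S, no change] -> [I,S,S] [hit: read from S]
Op 6: C2 read [C2 read: already in S, no change] -> [I,S,S] [hit: read from S]
Op 7: C2 read [C2 read: already in S, no change] -> [I,S,S] [hit: read from S]
Op 8: C1 write [C1 write: invalidate ['C2=S'] -> C1=M] -> [I,M,I] [MISS #3: write from S]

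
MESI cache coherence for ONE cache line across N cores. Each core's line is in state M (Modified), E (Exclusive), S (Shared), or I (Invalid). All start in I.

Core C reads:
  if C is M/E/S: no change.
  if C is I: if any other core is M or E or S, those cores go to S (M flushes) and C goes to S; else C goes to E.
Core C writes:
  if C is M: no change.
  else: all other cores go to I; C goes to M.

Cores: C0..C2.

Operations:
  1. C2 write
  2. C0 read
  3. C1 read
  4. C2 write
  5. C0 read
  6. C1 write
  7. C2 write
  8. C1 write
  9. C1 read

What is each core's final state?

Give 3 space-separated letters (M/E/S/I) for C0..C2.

Answer: I M I

Derivation:
Op 1: C2 write [C2 write: invalidate none -> C2=M] -> [I,I,M]
Op 2: C0 read [C0 read from I: others=['C2=M'] -> C0=S, others downsized to S] -> [S,I,S]
Op 3: C1 read [C1 read from I: others=['C0=S', 'C2=S'] -> C1=S, others downsized to S] -> [S,S,S]
Op 4: C2 write [C2 write: invalidate ['C0=S', 'C1=S'] -> C2=M] -> [I,I,M]
Op 5: C0 read [C0 read from I: others=['C2=M'] -> C0=S, others downsized to S] -> [S,I,S]
Op 6: C1 write [C1 write: invalidate ['C0=S', 'C2=S'] -> C1=M] -> [I,M,I]
Op 7: C2 write [C2 write: invalidate ['C1=M'] -> C2=M] -> [I,I,M]
Op 8: C1 write [C1 write: invalidate ['C2=M'] -> C1=M] -> [I,M,I]
Op 9: C1 read [C1 read: already in M, no change] -> [I,M,I]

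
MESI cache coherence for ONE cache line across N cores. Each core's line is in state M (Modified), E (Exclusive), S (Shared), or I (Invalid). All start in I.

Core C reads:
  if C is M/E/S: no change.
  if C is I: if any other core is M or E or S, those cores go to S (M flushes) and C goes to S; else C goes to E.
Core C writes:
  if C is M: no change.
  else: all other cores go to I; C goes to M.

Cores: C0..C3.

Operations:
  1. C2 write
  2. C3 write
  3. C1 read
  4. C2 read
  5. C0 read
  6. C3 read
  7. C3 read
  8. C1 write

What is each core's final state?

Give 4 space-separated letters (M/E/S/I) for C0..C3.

Op 1: C2 write [C2 write: invalidate none -> C2=M] -> [I,I,M,I]
Op 2: C3 write [C3 write: invalidate ['C2=M'] -> C3=M] -> [I,I,I,M]
Op 3: C1 read [C1 read from I: others=['C3=M'] -> C1=S, others downsized to S] -> [I,S,I,S]
Op 4: C2 read [C2 read from I: others=['C1=S', 'C3=S'] -> C2=S, others downsized to S] -> [I,S,S,S]
Op 5: C0 read [C0 read from I: others=['C1=S', 'C2=S', 'C3=S'] -> C0=S, others downsized to S] -> [S,S,S,S]
Op 6: C3 read [C3 read: already in S, no change] -> [S,S,S,S]
Op 7: C3 read [C3 read: already in S, no change] -> [S,S,S,S]
Op 8: C1 write [C1 write: invalidate ['C0=S', 'C2=S', 'C3=S'] -> C1=M] -> [I,M,I,I]

Answer: I M I I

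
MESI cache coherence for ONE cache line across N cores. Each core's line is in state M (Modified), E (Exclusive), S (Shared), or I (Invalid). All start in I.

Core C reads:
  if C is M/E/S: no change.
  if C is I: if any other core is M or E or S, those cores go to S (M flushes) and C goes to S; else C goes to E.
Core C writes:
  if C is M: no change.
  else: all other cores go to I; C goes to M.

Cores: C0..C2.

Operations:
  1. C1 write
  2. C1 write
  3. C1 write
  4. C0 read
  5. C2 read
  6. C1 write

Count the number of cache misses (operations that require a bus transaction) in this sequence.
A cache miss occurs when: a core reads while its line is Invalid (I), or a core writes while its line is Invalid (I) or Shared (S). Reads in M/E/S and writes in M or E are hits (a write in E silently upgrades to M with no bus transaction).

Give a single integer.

Op 1: C1 write [C1 write: invalidate none -> C1=M] -> [I,M,I] [MISS #1: write from I]
Op 2: C1 write [C1 write: already M (modified), no change] -> [I,M,I] [hit: write from M]
Op 3: C1 write [C1 write: already M (modified), no change] -> [I,M,I] [hit: write from M]
Op 4: C0 read [C0 read from I: others=['C1=M'] -> C0=S, others downsized to S] -> [S,S,I] [MISS #2: read from I]
Op 5: C2 read [C2 read from I: others=['C0=S', 'C1=S'] -> C2=S, others downsized to S] -> [S,S,S] [MISS #3: read from I]
Op 6: C1 write [C1 write: invalidate ['C0=S', 'C2=S'] -> C1=M] -> [I,M,I] [MISS #4: write from S]

Answer: 4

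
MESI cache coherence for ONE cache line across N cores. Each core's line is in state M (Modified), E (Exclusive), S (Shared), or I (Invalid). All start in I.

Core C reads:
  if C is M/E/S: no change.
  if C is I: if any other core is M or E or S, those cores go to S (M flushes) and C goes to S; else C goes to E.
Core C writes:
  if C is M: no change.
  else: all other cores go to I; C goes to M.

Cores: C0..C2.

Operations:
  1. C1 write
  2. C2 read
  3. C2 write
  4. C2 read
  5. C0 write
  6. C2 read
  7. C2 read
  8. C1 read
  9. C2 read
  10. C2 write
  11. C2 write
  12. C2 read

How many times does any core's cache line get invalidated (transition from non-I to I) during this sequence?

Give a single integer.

Op 1: C1 write [C1 write: invalidate none -> C1=M] -> [I,M,I] (invalidations this op: 0; running total: 0)
Op 2: C2 read [C2 read from I: others=['C1=M'] -> C2=S, others downsized to S] -> [I,S,S] (invalidations this op: 0; running total: 0)
Op 3: C2 write [C2 write: invalidate ['C1=S'] -> C2=M] -> [I,I,M] (invalidations this op: 1; running total: 1)
Op 4: C2 read [C2 read: already in M, no change] -> [I,I,M] (invalidations this op: 0; running total: 1)
Op 5: C0 write [C0 write: invalidate ['C2=M'] -> C0=M] -> [M,I,I] (invalidations this op: 1; running total: 2)
Op 6: C2 read [C2 read from I: others=['C0=M'] -> C2=S, others downsized to S] -> [S,I,S] (invalidations this op: 0; running total: 2)
Op 7: C2 read [C2 read: already in S, no change] -> [S,I,S] (invalidations this op: 0; running total: 2)
Op 8: C1 read [C1 read from I: others=['C0=S', 'C2=S'] -> C1=S, others downsized to S] -> [S,S,S] (invalidations this op: 0; running total: 2)
Op 9: C2 read [C2 read: already in S, no change] -> [S,S,S] (invalidations this op: 0; running total: 2)
Op 10: C2 write [C2 write: invalidate ['C0=S', 'C1=S'] -> C2=M] -> [I,I,M] (invalidations this op: 2; running total: 4)
Op 11: C2 write [C2 write: already M (modified), no change] -> [I,I,M] (invalidations this op: 0; running total: 4)
Op 12: C2 read [C2 read: already in M, no change] -> [I,I,M] (invalidations this op: 0; running total: 4)

Answer: 4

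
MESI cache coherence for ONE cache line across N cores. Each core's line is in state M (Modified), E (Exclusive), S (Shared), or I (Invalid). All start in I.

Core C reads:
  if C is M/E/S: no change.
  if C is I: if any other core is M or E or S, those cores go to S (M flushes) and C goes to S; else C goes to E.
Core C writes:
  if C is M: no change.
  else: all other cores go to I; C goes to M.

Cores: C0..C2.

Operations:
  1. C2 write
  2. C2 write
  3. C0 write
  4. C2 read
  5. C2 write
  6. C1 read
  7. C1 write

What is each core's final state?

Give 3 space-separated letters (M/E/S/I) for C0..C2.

Answer: I M I

Derivation:
Op 1: C2 write [C2 write: invalidate none -> C2=M] -> [I,I,M]
Op 2: C2 write [C2 write: already M (modified), no change] -> [I,I,M]
Op 3: C0 write [C0 write: invalidate ['C2=M'] -> C0=M] -> [M,I,I]
Op 4: C2 read [C2 read from I: others=['C0=M'] -> C2=S, others downsized to S] -> [S,I,S]
Op 5: C2 write [C2 write: invalidate ['C0=S'] -> C2=M] -> [I,I,M]
Op 6: C1 read [C1 read from I: others=['C2=M'] -> C1=S, others downsized to S] -> [I,S,S]
Op 7: C1 write [C1 write: invalidate ['C2=S'] -> C1=M] -> [I,M,I]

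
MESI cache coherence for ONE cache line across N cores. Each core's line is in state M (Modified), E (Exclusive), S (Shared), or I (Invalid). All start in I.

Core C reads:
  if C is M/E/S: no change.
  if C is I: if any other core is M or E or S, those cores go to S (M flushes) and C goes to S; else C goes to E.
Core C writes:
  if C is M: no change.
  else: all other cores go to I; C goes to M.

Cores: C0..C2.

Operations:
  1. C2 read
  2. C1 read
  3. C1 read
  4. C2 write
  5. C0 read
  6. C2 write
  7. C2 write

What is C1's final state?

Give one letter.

Answer: I

Derivation:
Op 1: C2 read [C2 read from I: no other sharers -> C2=E (exclusive)] -> [I,I,E]
Op 2: C1 read [C1 read from I: others=['C2=E'] -> C1=S, others downsized to S] -> [I,S,S]
Op 3: C1 read [C1 read: already in S, no change] -> [I,S,S]
Op 4: C2 write [C2 write: invalidate ['C1=S'] -> C2=M] -> [I,I,M]
Op 5: C0 read [C0 read from I: others=['C2=M'] -> C0=S, others downsized to S] -> [S,I,S]
Op 6: C2 write [C2 write: invalidate ['C0=S'] -> C2=M] -> [I,I,M]
Op 7: C2 write [C2 write: already M (modified), no change] -> [I,I,M]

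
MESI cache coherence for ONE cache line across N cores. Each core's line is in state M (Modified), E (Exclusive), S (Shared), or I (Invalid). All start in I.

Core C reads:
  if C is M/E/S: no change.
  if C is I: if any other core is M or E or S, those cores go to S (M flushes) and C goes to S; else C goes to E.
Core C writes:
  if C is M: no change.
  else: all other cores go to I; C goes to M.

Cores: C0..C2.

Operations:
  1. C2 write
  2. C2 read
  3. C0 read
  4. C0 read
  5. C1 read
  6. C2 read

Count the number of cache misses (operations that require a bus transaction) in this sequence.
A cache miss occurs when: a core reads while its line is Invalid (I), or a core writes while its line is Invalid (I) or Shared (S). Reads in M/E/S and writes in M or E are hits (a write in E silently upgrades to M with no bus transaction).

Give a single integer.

Answer: 3

Derivation:
Op 1: C2 write [C2 write: invalidate none -> C2=M] -> [I,I,M] [MISS #1: write from I]
Op 2: C2 read [C2 read: already in M, no change] -> [I,I,M] [hit: read from M]
Op 3: C0 read [C0 read from I: others=['C2=M'] -> C0=S, others downsized to S] -> [S,I,S] [MISS #2: read from I]
Op 4: C0 read [C0 read: already in S, no change] -> [S,I,S] [hit: read from S]
Op 5: C1 read [C1 read from I: others=['C0=S', 'C2=S'] -> C1=S, others downsized to S] -> [S,S,S] [MISS #3: read from I]
Op 6: C2 read [C2 read: already in S, no change] -> [S,S,S] [hit: read from S]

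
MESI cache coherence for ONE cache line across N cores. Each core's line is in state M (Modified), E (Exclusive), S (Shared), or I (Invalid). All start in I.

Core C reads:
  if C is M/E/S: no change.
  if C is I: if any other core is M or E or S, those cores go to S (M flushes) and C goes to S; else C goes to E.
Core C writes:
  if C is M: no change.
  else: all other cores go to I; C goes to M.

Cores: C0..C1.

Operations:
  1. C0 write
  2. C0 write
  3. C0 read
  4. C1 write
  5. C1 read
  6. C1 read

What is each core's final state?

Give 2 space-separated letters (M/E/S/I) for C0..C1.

Answer: I M

Derivation:
Op 1: C0 write [C0 write: invalidate none -> C0=M] -> [M,I]
Op 2: C0 write [C0 write: already M (modified), no change] -> [M,I]
Op 3: C0 read [C0 read: already in M, no change] -> [M,I]
Op 4: C1 write [C1 write: invalidate ['C0=M'] -> C1=M] -> [I,M]
Op 5: C1 read [C1 read: already in M, no change] -> [I,M]
Op 6: C1 read [C1 read: already in M, no change] -> [I,M]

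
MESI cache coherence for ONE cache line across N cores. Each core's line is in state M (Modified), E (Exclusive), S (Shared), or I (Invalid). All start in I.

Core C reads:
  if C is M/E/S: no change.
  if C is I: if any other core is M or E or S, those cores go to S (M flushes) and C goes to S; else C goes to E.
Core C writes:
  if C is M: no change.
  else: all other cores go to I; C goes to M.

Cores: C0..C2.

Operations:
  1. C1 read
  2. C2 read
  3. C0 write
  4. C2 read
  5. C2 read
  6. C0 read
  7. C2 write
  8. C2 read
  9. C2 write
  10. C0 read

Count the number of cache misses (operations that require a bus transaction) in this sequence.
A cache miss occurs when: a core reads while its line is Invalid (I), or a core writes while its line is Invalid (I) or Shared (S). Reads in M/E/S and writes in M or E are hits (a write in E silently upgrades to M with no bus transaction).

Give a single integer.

Answer: 6

Derivation:
Op 1: C1 read [C1 read from I: no other sharers -> C1=E (exclusive)] -> [I,E,I] [MISS #1: read from I]
Op 2: C2 read [C2 read from I: others=['C1=E'] -> C2=S, others downsized to S] -> [I,S,S] [MISS #2: read from I]
Op 3: C0 write [C0 write: invalidate ['C1=S', 'C2=S'] -> C0=M] -> [M,I,I] [MISS #3: write from I]
Op 4: C2 read [C2 read from I: others=['C0=M'] -> C2=S, others downsized to S] -> [S,I,S] [MISS #4: read from I]
Op 5: C2 read [C2 read: already in S, no change] -> [S,I,S] [hit: read from S]
Op 6: C0 read [C0 read: already in S, no change] -> [S,I,S] [hit: read from S]
Op 7: C2 write [C2 write: invalidate ['C0=S'] -> C2=M] -> [I,I,M] [MISS #5: write from S]
Op 8: C2 read [C2 read: already in M, no change] -> [I,I,M] [hit: read from M]
Op 9: C2 write [C2 write: already M (modified), no change] -> [I,I,M] [hit: write from M]
Op 10: C0 read [C0 read from I: others=['C2=M'] -> C0=S, others downsized to S] -> [S,I,S] [MISS #6: read from I]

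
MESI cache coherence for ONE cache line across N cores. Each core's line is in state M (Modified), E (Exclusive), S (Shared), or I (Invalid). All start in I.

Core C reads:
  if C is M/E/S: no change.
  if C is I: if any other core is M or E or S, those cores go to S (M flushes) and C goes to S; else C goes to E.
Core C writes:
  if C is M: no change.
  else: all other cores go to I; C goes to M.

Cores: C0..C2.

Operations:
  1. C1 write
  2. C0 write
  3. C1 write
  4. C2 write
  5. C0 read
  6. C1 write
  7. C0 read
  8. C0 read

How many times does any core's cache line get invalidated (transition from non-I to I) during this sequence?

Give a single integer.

Answer: 5

Derivation:
Op 1: C1 write [C1 write: invalidate none -> C1=M] -> [I,M,I] (invalidations this op: 0; running total: 0)
Op 2: C0 write [C0 write: invalidate ['C1=M'] -> C0=M] -> [M,I,I] (invalidations this op: 1; running total: 1)
Op 3: C1 write [C1 write: invalidate ['C0=M'] -> C1=M] -> [I,M,I] (invalidations this op: 1; running total: 2)
Op 4: C2 write [C2 write: invalidate ['C1=M'] -> C2=M] -> [I,I,M] (invalidations this op: 1; running total: 3)
Op 5: C0 read [C0 read from I: others=['C2=M'] -> C0=S, others downsized to S] -> [S,I,S] (invalidations this op: 0; running total: 3)
Op 6: C1 write [C1 write: invalidate ['C0=S', 'C2=S'] -> C1=M] -> [I,M,I] (invalidations this op: 2; running total: 5)
Op 7: C0 read [C0 read from I: others=['C1=M'] -> C0=S, others downsized to S] -> [S,S,I] (invalidations this op: 0; running total: 5)
Op 8: C0 read [C0 read: already in S, no change] -> [S,S,I] (invalidations this op: 0; running total: 5)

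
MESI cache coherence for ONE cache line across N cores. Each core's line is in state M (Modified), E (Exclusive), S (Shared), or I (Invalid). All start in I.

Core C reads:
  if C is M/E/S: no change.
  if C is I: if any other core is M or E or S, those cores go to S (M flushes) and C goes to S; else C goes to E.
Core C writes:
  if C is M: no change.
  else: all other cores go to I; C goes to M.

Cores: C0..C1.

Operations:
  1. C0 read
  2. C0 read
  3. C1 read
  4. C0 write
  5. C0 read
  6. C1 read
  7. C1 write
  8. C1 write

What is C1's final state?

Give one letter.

Op 1: C0 read [C0 read from I: no other sharers -> C0=E (exclusive)] -> [E,I]
Op 2: C0 read [C0 read: already in E, no change] -> [E,I]
Op 3: C1 read [C1 read from I: others=['C0=E'] -> C1=S, others downsized to S] -> [S,S]
Op 4: C0 write [C0 write: invalidate ['C1=S'] -> C0=M] -> [M,I]
Op 5: C0 read [C0 read: already in M, no change] -> [M,I]
Op 6: C1 read [C1 read from I: others=['C0=M'] -> C1=S, others downsized to S] -> [S,S]
Op 7: C1 write [C1 write: invalidate ['C0=S'] -> C1=M] -> [I,M]
Op 8: C1 write [C1 write: already M (modified), no change] -> [I,M]

Answer: M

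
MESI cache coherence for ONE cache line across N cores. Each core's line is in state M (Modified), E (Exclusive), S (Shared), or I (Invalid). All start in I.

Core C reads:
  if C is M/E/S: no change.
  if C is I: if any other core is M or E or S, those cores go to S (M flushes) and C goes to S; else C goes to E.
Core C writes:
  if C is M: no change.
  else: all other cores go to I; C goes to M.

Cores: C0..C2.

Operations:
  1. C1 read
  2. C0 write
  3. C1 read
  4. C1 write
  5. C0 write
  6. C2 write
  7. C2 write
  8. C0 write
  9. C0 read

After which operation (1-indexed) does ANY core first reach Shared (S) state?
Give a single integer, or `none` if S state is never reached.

Answer: 3

Derivation:
Op 1: C1 read [C1 read from I: no other sharers -> C1=E (exclusive)] -> [I,E,I]
Op 2: C0 write [C0 write: invalidate ['C1=E'] -> C0=M] -> [M,I,I]
Op 3: C1 read [C1 read from I: others=['C0=M'] -> C1=S, others downsized to S] -> [S,S,I]
  -> First S state at op 3; remaining ops need not be traced.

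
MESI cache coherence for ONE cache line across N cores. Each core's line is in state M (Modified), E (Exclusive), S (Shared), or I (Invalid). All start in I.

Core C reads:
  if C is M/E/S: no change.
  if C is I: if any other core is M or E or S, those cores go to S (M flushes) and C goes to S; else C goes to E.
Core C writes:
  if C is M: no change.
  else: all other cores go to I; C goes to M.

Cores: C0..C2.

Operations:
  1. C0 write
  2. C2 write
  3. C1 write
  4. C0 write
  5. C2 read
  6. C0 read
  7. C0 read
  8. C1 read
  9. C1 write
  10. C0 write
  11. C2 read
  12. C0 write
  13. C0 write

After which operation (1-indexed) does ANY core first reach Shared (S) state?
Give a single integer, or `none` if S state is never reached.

Op 1: C0 write [C0 write: invalidate none -> C0=M] -> [M,I,I]
Op 2: C2 write [C2 write: invalidate ['C0=M'] -> C2=M] -> [I,I,M]
Op 3: C1 write [C1 write: invalidate ['C2=M'] -> C1=M] -> [I,M,I]
Op 4: C0 write [C0 write: invalidate ['C1=M'] -> C0=M] -> [M,I,I]
Op 5: C2 read [C2 read from I: others=['C0=M'] -> C2=S, others downsized to S] -> [S,I,S]
  -> First S state at op 5; remaining ops need not be traced.

Answer: 5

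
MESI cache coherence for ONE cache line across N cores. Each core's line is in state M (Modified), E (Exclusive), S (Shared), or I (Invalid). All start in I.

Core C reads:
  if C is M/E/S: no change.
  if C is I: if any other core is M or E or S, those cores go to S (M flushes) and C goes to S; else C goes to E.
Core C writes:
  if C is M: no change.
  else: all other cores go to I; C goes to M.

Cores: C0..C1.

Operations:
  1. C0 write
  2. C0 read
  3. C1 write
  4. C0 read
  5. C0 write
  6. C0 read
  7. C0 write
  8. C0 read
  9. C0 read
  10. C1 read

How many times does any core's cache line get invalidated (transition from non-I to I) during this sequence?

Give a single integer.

Op 1: C0 write [C0 write: invalidate none -> C0=M] -> [M,I] (invalidations this op: 0; running total: 0)
Op 2: C0 read [C0 read: already in M, no change] -> [M,I] (invalidations this op: 0; running total: 0)
Op 3: C1 write [C1 write: invalidate ['C0=M'] -> C1=M] -> [I,M] (invalidations this op: 1; running total: 1)
Op 4: C0 read [C0 read from I: others=['C1=M'] -> C0=S, others downsized to S] -> [S,S] (invalidations this op: 0; running total: 1)
Op 5: C0 write [C0 write: invalidate ['C1=S'] -> C0=M] -> [M,I] (invalidations this op: 1; running total: 2)
Op 6: C0 read [C0 read: already in M, no change] -> [M,I] (invalidations this op: 0; running total: 2)
Op 7: C0 write [C0 write: already M (modified), no change] -> [M,I] (invalidations this op: 0; running total: 2)
Op 8: C0 read [C0 read: already in M, no change] -> [M,I] (invalidations this op: 0; running total: 2)
Op 9: C0 read [C0 read: already in M, no change] -> [M,I] (invalidations this op: 0; running total: 2)
Op 10: C1 read [C1 read from I: others=['C0=M'] -> C1=S, others downsized to S] -> [S,S] (invalidations this op: 0; running total: 2)

Answer: 2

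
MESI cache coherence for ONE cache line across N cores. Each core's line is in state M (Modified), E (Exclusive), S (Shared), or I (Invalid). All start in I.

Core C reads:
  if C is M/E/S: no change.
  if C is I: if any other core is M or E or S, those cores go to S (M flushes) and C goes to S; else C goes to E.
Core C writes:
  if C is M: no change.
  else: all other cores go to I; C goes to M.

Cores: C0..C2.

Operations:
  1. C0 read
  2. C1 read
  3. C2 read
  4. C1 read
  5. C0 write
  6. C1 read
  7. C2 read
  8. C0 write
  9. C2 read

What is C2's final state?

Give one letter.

Op 1: C0 read [C0 read from I: no other sharers -> C0=E (exclusive)] -> [E,I,I]
Op 2: C1 read [C1 read from I: others=['C0=E'] -> C1=S, others downsized to S] -> [S,S,I]
Op 3: C2 read [C2 read from I: others=['C0=S', 'C1=S'] -> C2=S, others downsized to S] -> [S,S,S]
Op 4: C1 read [C1 read: already in S, no change] -> [S,S,S]
Op 5: C0 write [C0 write: invalidate ['C1=S', 'C2=S'] -> C0=M] -> [M,I,I]
Op 6: C1 read [C1 read from I: others=['C0=M'] -> C1=S, others downsized to S] -> [S,S,I]
Op 7: C2 read [C2 read from I: others=['C0=S', 'C1=S'] -> C2=S, others downsized to S] -> [S,S,S]
Op 8: C0 write [C0 write: invalidate ['C1=S', 'C2=S'] -> C0=M] -> [M,I,I]
Op 9: C2 read [C2 read from I: others=['C0=M'] -> C2=S, others downsized to S] -> [S,I,S]

Answer: S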